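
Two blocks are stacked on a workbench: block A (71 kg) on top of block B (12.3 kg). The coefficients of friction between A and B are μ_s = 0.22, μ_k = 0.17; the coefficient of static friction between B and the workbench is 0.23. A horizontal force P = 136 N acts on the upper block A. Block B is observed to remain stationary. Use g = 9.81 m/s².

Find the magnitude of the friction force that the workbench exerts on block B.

f ≈ 136 N

Between the blocks, N₁ = m_A g = 696.5 N.
Maximum static friction on A from B: μ_s N₁ = 0.22×696.5 = 153.2 N.
P = 136 N is within that limit, so A and B move together (both at rest); the A–B friction is simply f₁ = P = 136 N.
By Newton's third law B feels 136 N forward from A. With B stationary, the floor's static friction on B balances it: f₂ = 136 N (well within μ_s(m_A+m_B)g = 187.9 N).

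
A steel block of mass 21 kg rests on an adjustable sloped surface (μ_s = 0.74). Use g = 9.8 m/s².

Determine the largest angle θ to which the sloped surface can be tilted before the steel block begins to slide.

At the slip threshold, m g sin θ = μ_s · m g cos θ, so tan θ = μ_s.
θ_max = arctan(0.74) = 36.5°.

θ_max ≈ 36.5°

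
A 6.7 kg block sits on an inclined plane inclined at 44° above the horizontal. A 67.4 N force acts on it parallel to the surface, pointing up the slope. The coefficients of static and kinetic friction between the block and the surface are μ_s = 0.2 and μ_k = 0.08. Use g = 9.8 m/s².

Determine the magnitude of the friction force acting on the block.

f ≈ 3.78 N (down the incline)

Normal force: N = m g cos θ = 6.7 × 9.8 × cos 44° = 47.23 N.
The friction needed for equilibrium is m g sin θ − P = 45.61 − 67.4 = -21.79 N, measured positive up-slope.
The static-friction ceiling is μ_s N = 0.2 × 47.23 = 9.446 N.
Since |-21.79| > 9.446 N, static friction cannot hold it; the block slides up the incline and kinetic friction applies: f = μ_k N = 0.08 × 47.23 = 3.78 N.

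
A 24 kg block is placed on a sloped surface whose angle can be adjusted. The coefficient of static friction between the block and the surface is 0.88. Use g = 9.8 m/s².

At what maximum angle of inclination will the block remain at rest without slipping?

θ_max ≈ 41.3°

At the slip threshold, m g sin θ = μ_s · m g cos θ, so tan θ = μ_s.
θ_max = arctan(0.88) = 41.3°.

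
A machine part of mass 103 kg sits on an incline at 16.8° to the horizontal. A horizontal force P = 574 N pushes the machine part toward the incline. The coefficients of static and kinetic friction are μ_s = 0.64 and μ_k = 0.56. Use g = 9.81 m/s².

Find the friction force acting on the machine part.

f ≈ 257 N (down the incline)

The horizontal push has a component P sin θ into the surface, so N = m g cos θ + P sin θ = 967.3 + 165.9 = 1133 N.
Parallel to the incline: P cos θ − m g sin θ = 549.5 − 292 = 257.5 N; the friction needed to balance this is 257.5 N acting down the slope.
The limit of static friction is μ_s N = 725.3 N.
Since 257.5 N is within the 725.3 N limit, the machine part stays put and friction is exactly 257 N.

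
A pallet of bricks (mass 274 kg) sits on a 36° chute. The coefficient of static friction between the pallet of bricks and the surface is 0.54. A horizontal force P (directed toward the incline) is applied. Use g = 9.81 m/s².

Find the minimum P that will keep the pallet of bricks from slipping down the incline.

P_min ≈ 360 N

The pallet of bricks tends to slide down (tan θ > μ_s), so at the point of impending slip friction acts up-slope at its limit: f = μ_s N.
Perpendicular to the incline: N = m g cos θ + P sin θ.
Along the incline: P cos θ + μ_s N = m g sin θ, i.e. P cos θ + μ_s (m g cos θ + P sin θ) = m g sin θ.
Solving, P (cos θ + μ_s sin θ) = m g (sin θ − μ_s cos θ), so P = 2690×0.1509/1.126 = 360 N.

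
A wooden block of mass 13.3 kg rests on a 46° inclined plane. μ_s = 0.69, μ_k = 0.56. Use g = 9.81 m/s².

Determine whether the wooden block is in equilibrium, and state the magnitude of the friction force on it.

N = m g cos θ = 90.6 N.
Down-slope weight component: m g sin θ = 93.9 N.
μ_s N = 62.5 N.
93.9 > 62.5 N, so it slides; kinetic friction f = μ_k N = 0.56×90.6 = 50.8 N.

f ≈ 50.8 N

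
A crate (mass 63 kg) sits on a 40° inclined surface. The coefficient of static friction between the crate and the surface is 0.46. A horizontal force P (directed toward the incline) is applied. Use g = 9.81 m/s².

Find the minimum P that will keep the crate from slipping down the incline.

The crate tends to slide down (tan θ > μ_s), so at the point of impending slip friction acts up-slope at its limit: f = μ_s N.
Perpendicular to the incline: N = m g cos θ + P sin θ.
Along the incline: P cos θ + μ_s N = m g sin θ, i.e. P cos θ + μ_s (m g cos θ + P sin θ) = m g sin θ.
Solving, P (cos θ + μ_s sin θ) = m g (sin θ − μ_s cos θ), so P = 618×0.2904/1.062 = 169 N.

P_min ≈ 169 N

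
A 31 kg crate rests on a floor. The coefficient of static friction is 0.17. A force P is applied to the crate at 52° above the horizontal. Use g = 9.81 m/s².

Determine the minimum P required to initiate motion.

N = m g − P sin α (the pull lifts the crate).
At impending slip, P cos α = μ_s N = μ_s (m g − P sin α).
Solving: P (cos α + μ_s sin α) = μ_s m g → P = 0.17×304/(cos 52° + 0.17 sin 52°) = 51.7/0.7496 = 69 N.

P ≈ 69 N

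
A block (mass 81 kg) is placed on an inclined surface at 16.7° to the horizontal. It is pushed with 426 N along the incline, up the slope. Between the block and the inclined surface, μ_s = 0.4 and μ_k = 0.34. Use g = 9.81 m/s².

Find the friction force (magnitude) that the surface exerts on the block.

Perpendicular to the surface, N = m g cos θ = 81·9.81·cos 16.7° = 761.1 N.
Parallel to the incline, ΣF = 0 gives f = m g sin θ − P = 228.3 − 426 = -197.7 N (up-slope positive).
Static friction can supply at most μ_s N = 304.4 N.
Since |-197.7| ≤ 304.4 N, the block remains in static equilibrium and friction takes exactly the required value.

f ≈ 198 N (down the incline)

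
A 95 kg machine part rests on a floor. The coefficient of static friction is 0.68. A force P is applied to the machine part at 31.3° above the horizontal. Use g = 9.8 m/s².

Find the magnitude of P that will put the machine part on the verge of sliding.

N = m g − P sin α (the pull lifts the machine part).
At impending slip, P cos α = μ_s N = μ_s (m g − P sin α).
Solving: P (cos α + μ_s sin α) = μ_s m g → P = 0.68×931/(cos 31.3° + 0.68 sin 31.3°) = 633/1.208 = 524 N.

P ≈ 524 N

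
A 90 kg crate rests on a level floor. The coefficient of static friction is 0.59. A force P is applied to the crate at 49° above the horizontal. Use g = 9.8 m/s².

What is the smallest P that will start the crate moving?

N = m g − P sin α (the pull lifts the crate).
At impending slip, P cos α = μ_s N = μ_s (m g − P sin α).
Solving: P (cos α + μ_s sin α) = μ_s m g → P = 0.59×882/(cos 49° + 0.59 sin 49°) = 520/1.101 = 472 N.

P ≈ 472 N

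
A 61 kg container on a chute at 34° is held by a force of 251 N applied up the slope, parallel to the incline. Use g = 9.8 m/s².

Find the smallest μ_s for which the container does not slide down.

N = m g cos θ = 495.6 N.
Friction must make up the shortfall along the incline: f = m g sin θ − P = 334.3 − 251 = 83.29 N.
At the threshold f = μ_s N, so μ_s,min = 83.29/495.6 = 0.168.

μ_s,min ≈ 0.168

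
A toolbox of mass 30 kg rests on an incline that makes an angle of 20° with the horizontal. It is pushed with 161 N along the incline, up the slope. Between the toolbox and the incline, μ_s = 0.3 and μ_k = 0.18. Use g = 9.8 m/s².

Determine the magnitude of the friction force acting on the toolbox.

The normal reaction is N = m g cos θ = 276.3 N.
The friction needed for equilibrium is m g sin θ − P = 100.6 − 161 = -60.45 N, measured positive up-slope.
Static friction can supply at most μ_s N = 82.88 N.
Since |-60.45| ≤ 82.88 N, the toolbox remains in static equilibrium and friction takes exactly the required value.

f ≈ 60.4 N (down the incline)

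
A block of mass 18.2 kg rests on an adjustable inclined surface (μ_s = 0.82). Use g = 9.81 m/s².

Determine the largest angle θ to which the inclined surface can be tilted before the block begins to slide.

At the slip threshold, m g sin θ = μ_s · m g cos θ, so tan θ = μ_s.
θ_max = arctan(0.82) = 39.4°.

θ_max ≈ 39.4°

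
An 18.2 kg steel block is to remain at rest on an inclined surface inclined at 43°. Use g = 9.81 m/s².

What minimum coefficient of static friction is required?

At the slip threshold m g sin θ = μ_s m g cos θ, so μ_s,min = tan θ.
μ_s,min = tan 43° = 0.933.

μ_s,min ≈ 0.933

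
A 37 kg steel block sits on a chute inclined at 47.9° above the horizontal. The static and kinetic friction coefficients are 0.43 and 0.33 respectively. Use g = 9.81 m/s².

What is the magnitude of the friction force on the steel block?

f ≈ 80.3 N (up the incline)

Perpendicular to the surface, N = m g cos θ = 37·9.81·cos 47.9° = 243.3 N.
For equilibrium along the incline, friction must balance the weight component: f = m g sin θ = 269.3 N up the slope.
Static friction can supply at most μ_s N = 104.6 N.
|269.3| exceeds 104.6 N, so the steel block slips down-slope; friction is kinetic, f = μ_k N = 0.33×243.3 = 80.3 N.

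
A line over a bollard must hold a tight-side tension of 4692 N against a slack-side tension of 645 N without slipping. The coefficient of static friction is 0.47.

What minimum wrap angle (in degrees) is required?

T₂/T₁ = e^{μβ} → β = ln(T₂/T₁)/μ.
β = ln(4692/645)/0.47 = 1.984/0.47 = 4.222 rad.
In degrees: β = 4.222 × 180/π = 242°.

β_min ≈ 242°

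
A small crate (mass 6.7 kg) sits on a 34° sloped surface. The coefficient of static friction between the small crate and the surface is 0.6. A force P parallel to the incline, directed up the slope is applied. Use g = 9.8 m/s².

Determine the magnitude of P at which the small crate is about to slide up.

P ≈ 69.4 N

At impending motion up the slope, friction acts down-slope at its limit: f = μ_s N.
P is parallel to the surface, so N = m g cos θ = 54.4 N.
Along the incline: P = m g sin θ + μ_s N = 36.7 + 0.6×54.4 = 69.4 N.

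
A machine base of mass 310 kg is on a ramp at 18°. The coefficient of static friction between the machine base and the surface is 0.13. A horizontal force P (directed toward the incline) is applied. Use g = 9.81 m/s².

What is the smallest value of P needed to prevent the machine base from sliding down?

P_min ≈ 569 N

The machine base tends to slide down (tan θ > μ_s), so at the point of impending slip friction acts up-slope at its limit: f = μ_s N.
Perpendicular to the incline: N = m g cos θ + P sin θ.
Along the incline: P cos θ + μ_s N = m g sin θ, i.e. P cos θ + μ_s (m g cos θ + P sin θ) = m g sin θ.
Solving, P (cos θ + μ_s sin θ) = m g (sin θ − μ_s cos θ), so P = 3040×0.1854/0.9912 = 569 N.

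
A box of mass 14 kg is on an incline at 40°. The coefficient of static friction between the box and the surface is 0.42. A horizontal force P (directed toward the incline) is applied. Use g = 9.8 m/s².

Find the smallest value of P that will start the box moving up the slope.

P ≈ 267 N

At impending motion up the slope, friction acts down-slope at its limit: f = μ_s N.
Perpendicular to the incline: N = m g cos θ + P sin θ.
Along the incline: P cos θ = m g sin θ + μ_s N = m g sin θ + μ_s (m g cos θ + P sin θ).
Solving, P (cos θ − μ_s sin θ) = m g (sin θ + μ_s cos θ), so P = 14×9.8×(sin 40° + 0.42 cos 40°)/(cos 40° − 0.42 sin 40°) = 137×0.9645/0.4961 = 267 N.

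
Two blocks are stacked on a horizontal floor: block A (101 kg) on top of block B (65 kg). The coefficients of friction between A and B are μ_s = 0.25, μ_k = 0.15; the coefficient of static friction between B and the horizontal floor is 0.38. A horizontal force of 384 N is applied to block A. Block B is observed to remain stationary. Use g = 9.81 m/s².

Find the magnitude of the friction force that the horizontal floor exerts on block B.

f ≈ 149 N

The normal force B exerts on A is simply A's weight, N₁ = 990.8 N.
Maximum static friction on A from B: μ_s N₁ = 0.25×990.8 = 247.7 N.
P = 384 N exceeds that limit, so A slips over B and the interface friction becomes kinetic: f₁ = μ_k N₁ = 0.15×990.8 = 149 N.
B experiences an equal 149 N forward from A (third law). B is in equilibrium, so the floor supplies f₂ = 149 N of static friction (limit μ_s(m_A+m_B)g = 618.8 N, not exceeded).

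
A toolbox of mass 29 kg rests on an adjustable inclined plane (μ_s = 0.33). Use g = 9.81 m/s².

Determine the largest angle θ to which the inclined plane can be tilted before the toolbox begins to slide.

At the slip threshold, m g sin θ = μ_s · m g cos θ, so tan θ = μ_s.
θ_max = arctan(0.33) = 18.3°.

θ_max ≈ 18.3°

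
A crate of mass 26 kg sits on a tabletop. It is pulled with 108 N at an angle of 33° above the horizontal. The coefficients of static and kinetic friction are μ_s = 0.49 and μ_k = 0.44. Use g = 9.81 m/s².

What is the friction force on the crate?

The vertical component of P reduces the normal force: N = m g − P sin α = 255.1 − 58.82 = 196.2 N.
For equilibrium, f = P cos α = 108×cos 33° = 90.58 N.
μ_s N = 0.49 × 196.2 = 96.16 N.
90.58 ≤ 96.16 N → static; friction equals the required 90.6 N.

f ≈ 90.6 N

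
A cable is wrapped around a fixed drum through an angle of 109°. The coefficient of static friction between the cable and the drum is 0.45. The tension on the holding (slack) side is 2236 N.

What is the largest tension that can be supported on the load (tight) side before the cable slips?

At impending slip the capstan equation gives T₂/T₁ = e^{μβ} with β in radians.
β = 109° × π/180 = 1.902 rad.
e^{μβ} = e^{0.45×1.902} = 2.354.
T₂ = T₁ · e^{μβ} = 2236 × 2.354 = 5260 N.

T_max ≈ 5260 N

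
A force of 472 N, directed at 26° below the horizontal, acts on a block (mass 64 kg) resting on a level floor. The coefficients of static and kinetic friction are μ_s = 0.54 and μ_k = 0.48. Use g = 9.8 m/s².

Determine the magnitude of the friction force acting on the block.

f ≈ 424 N

The vertical component of P adds to the normal force: N = m g + P sin α = 627.2 + 206.9 = 834.1 N.
Horizontally, friction must balance P cos α = 424.2 N.
The static-friction limit is μ_s N = 450.4 N.
Since 424.2 N does not exceed the limit, the block stays at rest and f = 424 N.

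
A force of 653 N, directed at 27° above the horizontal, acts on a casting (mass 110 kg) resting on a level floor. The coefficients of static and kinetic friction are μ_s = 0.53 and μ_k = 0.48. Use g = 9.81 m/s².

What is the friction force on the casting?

Vertical equilibrium gives N = m g − P sin α = 782.6 N.
The horizontal driving force is P cos α = 581.8 N, so equilibrium needs friction f = 581.8 N.
The static-friction limit is μ_s N = 414.8 N.
The required friction exceeds μ_s N, so the casting moves and f = μ_k N = 376 N.

f ≈ 376 N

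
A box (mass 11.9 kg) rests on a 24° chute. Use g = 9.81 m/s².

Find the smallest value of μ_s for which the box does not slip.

At the slip threshold m g sin θ = μ_s m g cos θ, so μ_s,min = tan θ.
μ_s,min = tan 24° = 0.445.

μ_s,min ≈ 0.445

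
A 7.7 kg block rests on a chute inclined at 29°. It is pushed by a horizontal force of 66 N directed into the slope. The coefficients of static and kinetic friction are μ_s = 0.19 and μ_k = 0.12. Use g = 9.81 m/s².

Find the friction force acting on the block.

The horizontal push has a component P sin θ into the surface, so N = m g cos θ + P sin θ = 66.07 + 32 = 98.06 N.
Parallel to the incline: P cos θ − m g sin θ = 57.72 − 36.62 = 21.1 N; the friction needed to balance this is 21.1 N acting down the slope.
Maximum static friction: μ_s N = 0.19 × 98.06 = 18.63 N.
|f_req| = 21.1 > 18.63 N → the block slides up the incline; f = μ_k N = 0.12 × 98.06 = 11.8 N.

f ≈ 11.8 N (down the incline)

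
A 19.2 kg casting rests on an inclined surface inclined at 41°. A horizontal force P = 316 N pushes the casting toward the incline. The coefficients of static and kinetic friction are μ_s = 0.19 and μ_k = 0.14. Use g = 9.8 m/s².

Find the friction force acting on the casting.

f ≈ 48.9 N (down the incline)

Resolve perpendicular to the incline: N = m g cos θ + P sin θ = 19.2×9.8×cos 41° + 316×sin 41° = 349.3 N.
Parallel to the incline: P cos θ − m g sin θ = 238.5 − 123.4 = 115 N; the friction needed to balance this is 115 N acting down the slope.
The limit of static friction is μ_s N = 66.37 N.
The required 115 N exceeds the static limit, so the casting slides up-slope and f = μ_k N = 0.14×349.3 = 48.9 N.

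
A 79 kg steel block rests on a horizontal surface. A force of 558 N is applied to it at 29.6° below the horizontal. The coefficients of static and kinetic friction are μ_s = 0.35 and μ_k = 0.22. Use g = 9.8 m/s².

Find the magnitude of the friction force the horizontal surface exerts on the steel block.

N = m g + P sin α = 774.2 + 558×sin 29.6° = 1050 N.
Horizontally, friction must balance P cos α = 485.2 N.
μ_s N = 0.35 × 1050 = 367.4 N.
485.2 > 367.4 N → the steel block slides; f = μ_k N = 0.22×1050 = 231 N.

f ≈ 231 N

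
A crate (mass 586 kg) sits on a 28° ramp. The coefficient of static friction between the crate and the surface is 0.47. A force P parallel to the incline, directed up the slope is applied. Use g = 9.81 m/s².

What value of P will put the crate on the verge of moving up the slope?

P ≈ 5080 N

At impending motion up the slope, friction acts down-slope at its limit: f = μ_s N.
P is parallel to the surface, so N = m g cos θ = 5080 N.
Along the incline: P = m g sin θ + μ_s N = 2700 + 0.47×5080 = 5080 N.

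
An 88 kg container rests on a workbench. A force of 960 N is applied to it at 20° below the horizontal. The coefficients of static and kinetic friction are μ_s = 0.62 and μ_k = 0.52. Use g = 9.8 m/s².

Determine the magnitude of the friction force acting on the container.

f ≈ 619 N

Vertical equilibrium gives N = m g + P sin α = 1191 N.
The horizontal driving force is P cos α = 902.1 N, so equilibrium needs friction f = 902.1 N.
The static-friction limit is μ_s N = 738.3 N.
The required friction exceeds μ_s N, so the container moves and f = μ_k N = 619 N.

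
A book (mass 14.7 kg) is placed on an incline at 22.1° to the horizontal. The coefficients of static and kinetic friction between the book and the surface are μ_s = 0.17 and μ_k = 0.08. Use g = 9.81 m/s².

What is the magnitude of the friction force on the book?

f ≈ 10.7 N (up the incline)

The normal reaction is N = m g cos θ = 133.6 N.
For equilibrium along the incline, friction must balance the weight component: f = m g sin θ = 54.25 N up the slope.
The static-friction ceiling is μ_s N = 0.17 × 133.6 = 22.71 N.
Since |54.25| > 22.71 N, static friction cannot hold it; the book slides down the incline and kinetic friction applies: f = μ_k N = 0.08 × 133.6 = 10.7 N.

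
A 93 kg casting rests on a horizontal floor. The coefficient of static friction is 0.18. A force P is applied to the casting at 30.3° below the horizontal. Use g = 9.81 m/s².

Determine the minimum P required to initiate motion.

P ≈ 213 N

N = m g + P sin α (the push presses the casting into the horizontal floor).
At impending slip, P cos α = μ_s N = μ_s (m g + P sin α).
Solving: P (cos α − μ_s sin α) = μ_s m g → P = 0.18×912/(cos 30.3° − 0.18 sin 30.3°) = 164/0.7726 = 213 N.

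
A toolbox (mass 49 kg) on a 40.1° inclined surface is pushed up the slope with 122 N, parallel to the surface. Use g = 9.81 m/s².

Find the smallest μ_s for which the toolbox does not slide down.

N = m g cos θ = 367.7 N.
Friction must make up the shortfall along the incline: f = m g sin θ − P = 309.6 − 122 = 187.6 N.
At the threshold f = μ_s N, so μ_s,min = 187.6/367.7 = 0.51.

μ_s,min ≈ 0.51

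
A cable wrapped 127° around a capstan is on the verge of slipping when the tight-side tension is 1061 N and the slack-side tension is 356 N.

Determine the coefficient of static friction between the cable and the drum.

T₂/T₁ = e^{μβ} → μ = ln(T₂/T₁)/β.
β = 127° = 2.217 rad.
μ = ln(1061/356)/2.217 = ln(2.98)/2.217 = 0.493.

μ ≈ 0.493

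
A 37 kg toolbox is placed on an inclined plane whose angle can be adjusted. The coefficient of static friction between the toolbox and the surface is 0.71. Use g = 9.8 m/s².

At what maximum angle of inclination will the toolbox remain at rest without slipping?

θ_max ≈ 35.4°

At the slip threshold, m g sin θ = μ_s · m g cos θ, so tan θ = μ_s.
θ_max = arctan(0.71) = 35.4°.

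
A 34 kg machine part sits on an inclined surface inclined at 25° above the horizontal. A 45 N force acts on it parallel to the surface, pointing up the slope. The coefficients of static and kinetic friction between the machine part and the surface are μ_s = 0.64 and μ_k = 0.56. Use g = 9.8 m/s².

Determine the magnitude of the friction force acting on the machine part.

The normal reaction is N = m g cos θ = 302 N.
For equilibrium along the incline the friction force must supply f = m g sin θ − P = 140.8 − 45 = 95.82 N (positive meaning up-slope).
Static friction can supply at most μ_s N = 193.3 N.
Since |95.82| ≤ 193.3 N, no slip — friction simply equals what equilibrium demands.

f ≈ 95.8 N (up the incline)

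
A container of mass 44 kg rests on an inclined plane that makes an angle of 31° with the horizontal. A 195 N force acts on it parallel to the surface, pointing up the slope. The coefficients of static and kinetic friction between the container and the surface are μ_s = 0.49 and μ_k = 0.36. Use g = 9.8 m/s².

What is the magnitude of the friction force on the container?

f ≈ 27.1 N (up the incline)

The normal reaction is N = m g cos θ = 369.6 N.
For equilibrium along the incline the friction force must supply f = m g sin θ − P = 222.1 − 195 = 27.08 N (positive meaning up-slope).
Static friction can supply at most μ_s N = 181.1 N.
Since |27.08| ≤ 181.1 N, the container remains in static equilibrium and friction takes exactly the required value.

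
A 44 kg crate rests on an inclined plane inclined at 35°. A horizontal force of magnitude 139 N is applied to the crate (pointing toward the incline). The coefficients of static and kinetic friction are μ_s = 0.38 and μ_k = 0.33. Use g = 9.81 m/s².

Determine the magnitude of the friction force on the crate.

Normal direction: N = m g cos θ + P sin θ = 433.3 N.
Parallel to the incline: P cos θ − m g sin θ = 113.9 − 247.6 = -133.7 N; the friction needed to balance this is 133.7 N acting up the slope.
Maximum static friction: μ_s N = 0.38 × 433.3 = 164.7 N.
Since 133.7 N is within the 164.7 N limit, the crate stays put and friction is exactly 134 N.

f ≈ 134 N (up the incline)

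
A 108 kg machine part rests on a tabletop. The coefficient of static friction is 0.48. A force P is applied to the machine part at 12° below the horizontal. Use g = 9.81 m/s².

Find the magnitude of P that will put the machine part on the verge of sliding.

N = m g + P sin α (the push presses the machine part into the tabletop).
At impending slip, P cos α = μ_s N = μ_s (m g + P sin α).
Solving: P (cos α − μ_s sin α) = μ_s m g → P = 0.48×1060/(cos 12° − 0.48 sin 12°) = 509/0.8783 = 579 N.

P ≈ 579 N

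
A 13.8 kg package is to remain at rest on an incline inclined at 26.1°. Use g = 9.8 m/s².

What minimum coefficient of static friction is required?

At the slip threshold m g sin θ = μ_s m g cos θ, so μ_s,min = tan θ.
μ_s,min = tan 26.1° = 0.49.

μ_s,min ≈ 0.49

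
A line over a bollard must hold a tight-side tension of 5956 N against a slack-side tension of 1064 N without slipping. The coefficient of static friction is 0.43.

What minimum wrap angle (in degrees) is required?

T₂/T₁ = e^{μβ} → β = ln(T₂/T₁)/μ.
β = ln(5956/1064)/0.43 = 1.722/0.43 = 4.005 rad.
In degrees: β = 4.005 × 180/π = 229°.

β_min ≈ 229°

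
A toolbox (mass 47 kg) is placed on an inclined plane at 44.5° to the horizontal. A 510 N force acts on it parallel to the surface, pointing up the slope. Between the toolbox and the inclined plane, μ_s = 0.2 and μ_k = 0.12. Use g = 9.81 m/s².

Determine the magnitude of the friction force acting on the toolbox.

f ≈ 39.5 N (down the incline)

Perpendicular to the surface, N = m g cos θ = 47·9.81·cos 44.5° = 328.9 N.
For equilibrium along the incline the friction force must supply f = m g sin θ − P = 323.2 − 510 = -186.8 N (positive meaning up-slope).
Static friction can supply at most μ_s N = 65.77 N.
Since |-186.8| > 65.77 N, static friction cannot hold it; the toolbox slides up the incline and kinetic friction applies: f = μ_k N = 0.12 × 328.9 = 39.5 N.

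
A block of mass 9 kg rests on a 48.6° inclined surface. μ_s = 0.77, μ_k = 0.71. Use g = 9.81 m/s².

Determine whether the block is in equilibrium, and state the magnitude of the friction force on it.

f ≈ 41.5 N

N = m g cos θ = 58.4 N.
Down-slope weight component: m g sin θ = 66.2 N.
μ_s N = 45 N.
66.2 > 45 N, so it slides; kinetic friction f = μ_k N = 0.71×58.4 = 41.5 N.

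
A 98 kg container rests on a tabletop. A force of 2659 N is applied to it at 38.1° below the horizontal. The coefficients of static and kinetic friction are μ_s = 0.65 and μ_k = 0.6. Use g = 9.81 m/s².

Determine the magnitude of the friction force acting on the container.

f ≈ 1560 N

Vertical equilibrium gives N = m g + P sin α = 2602 N.
For equilibrium, f = P cos α = 2659×cos 38.1° = 2092 N.
The static-friction limit is μ_s N = 1691 N.
2092 > 1691 N → the container slides; f = μ_k N = 0.6×2602 = 1560 N.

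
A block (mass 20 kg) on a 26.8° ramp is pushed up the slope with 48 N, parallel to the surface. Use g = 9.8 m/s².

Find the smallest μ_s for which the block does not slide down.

N = m g cos θ = 174.9 N.
Friction must make up the shortfall along the incline: f = m g sin θ − P = 88.37 − 48 = 40.37 N.
At the threshold f = μ_s N, so μ_s,min = 40.37/174.9 = 0.231.

μ_s,min ≈ 0.231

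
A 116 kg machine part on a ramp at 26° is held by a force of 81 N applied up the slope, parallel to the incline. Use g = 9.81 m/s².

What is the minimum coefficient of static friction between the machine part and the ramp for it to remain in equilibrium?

N = m g cos θ = 1023 N.
Friction must make up the shortfall along the incline: f = m g sin θ − P = 498.8 − 81 = 417.8 N.
At the threshold f = μ_s N, so μ_s,min = 417.8/1023 = 0.409.

μ_s,min ≈ 0.409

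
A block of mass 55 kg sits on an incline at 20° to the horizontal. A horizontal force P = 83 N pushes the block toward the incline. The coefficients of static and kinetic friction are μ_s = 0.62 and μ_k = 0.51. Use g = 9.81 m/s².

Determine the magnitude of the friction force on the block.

The horizontal push has a component P sin θ into the surface, so N = m g cos θ + P sin θ = 507 + 28.39 = 535.4 N.
Parallel to the incline: P cos θ − m g sin θ = 77.99 − 184.5 = -106.5 N; the friction needed to balance this is 106.5 N acting up the slope.
Maximum static friction: μ_s N = 0.62 × 535.4 = 331.9 N.
Since 106.5 N is within the 331.9 N limit, the block stays put and friction is exactly 107 N.

f ≈ 107 N (up the incline)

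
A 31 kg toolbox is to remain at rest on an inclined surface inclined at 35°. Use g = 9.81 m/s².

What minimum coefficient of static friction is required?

At the slip threshold m g sin θ = μ_s m g cos θ, so μ_s,min = tan θ.
μ_s,min = tan 35° = 0.7.

μ_s,min ≈ 0.7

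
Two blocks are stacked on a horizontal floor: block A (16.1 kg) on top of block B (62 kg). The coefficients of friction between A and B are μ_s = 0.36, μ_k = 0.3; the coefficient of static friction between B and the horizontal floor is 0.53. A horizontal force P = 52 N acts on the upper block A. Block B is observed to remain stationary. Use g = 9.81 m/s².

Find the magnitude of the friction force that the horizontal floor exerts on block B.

f ≈ 52 N

Between the blocks, N₁ = m_A g = 157.9 N.
So the A–B interface can sustain at most μ_s N₁ = 56.86 N of static friction.
Since P = 52 N ≤ 56.86 N, A does not slip on B; friction on A equals P = 52 N.
By Newton's third law B feels 52 N forward from A. With B stationary, the floor's static friction on B balances it: f₂ = 52 N (well within μ_s(m_A+m_B)g = 406.1 N).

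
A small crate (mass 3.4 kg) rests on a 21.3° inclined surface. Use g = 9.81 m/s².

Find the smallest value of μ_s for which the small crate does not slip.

At the slip threshold m g sin θ = μ_s m g cos θ, so μ_s,min = tan θ.
μ_s,min = tan 21.3° = 0.39.

μ_s,min ≈ 0.39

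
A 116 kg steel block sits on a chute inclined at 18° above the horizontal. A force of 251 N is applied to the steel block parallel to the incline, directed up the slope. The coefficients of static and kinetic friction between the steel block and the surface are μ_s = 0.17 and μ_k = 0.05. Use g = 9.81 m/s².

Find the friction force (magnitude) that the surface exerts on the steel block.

Normal force: N = m g cos θ = 116 × 9.81 × cos 18° = 1082 N.
For equilibrium along the incline the friction force must supply f = m g sin θ − P = 351.6 − 251 = 100.6 N (positive meaning up-slope).
Maximum static friction available: μ_s N = 0.17 × 1082 = 184 N.
Since |100.6| ≤ 184 N, static friction is sufficient; f equals the required value, not μ_s N.

f ≈ 101 N (up the incline)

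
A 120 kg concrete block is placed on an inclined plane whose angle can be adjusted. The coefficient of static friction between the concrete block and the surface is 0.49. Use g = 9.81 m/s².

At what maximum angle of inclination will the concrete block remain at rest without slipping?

θ_max ≈ 26.1°

At the slip threshold, m g sin θ = μ_s · m g cos θ, so tan θ = μ_s.
θ_max = arctan(0.49) = 26.1°.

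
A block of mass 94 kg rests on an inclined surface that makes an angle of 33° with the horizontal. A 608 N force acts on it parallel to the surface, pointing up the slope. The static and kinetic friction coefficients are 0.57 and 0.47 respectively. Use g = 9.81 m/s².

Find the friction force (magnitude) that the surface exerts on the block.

f ≈ 106 N (down the incline)

Perpendicular to the surface, N = m g cos θ = 94·9.81·cos 33° = 773.4 N.
The friction needed for equilibrium is m g sin θ − P = 502.2 − 608 = -105.8 N, measured positive up-slope.
Maximum static friction available: μ_s N = 0.57 × 773.4 = 440.8 N.
Since |-105.8| ≤ 440.8 N, the block remains in static equilibrium and friction takes exactly the required value.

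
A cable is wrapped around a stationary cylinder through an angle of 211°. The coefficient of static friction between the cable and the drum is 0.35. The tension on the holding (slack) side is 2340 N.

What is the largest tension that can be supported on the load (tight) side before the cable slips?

At impending slip the capstan equation gives T₂/T₁ = e^{μβ} with β in radians.
β = 211° × π/180 = 3.683 rad.
e^{μβ} = e^{0.35×3.683} = 3.629.
T₂ = T₁ · e^{μβ} = 2340 × 3.629 = 8490 N.

T_max ≈ 8490 N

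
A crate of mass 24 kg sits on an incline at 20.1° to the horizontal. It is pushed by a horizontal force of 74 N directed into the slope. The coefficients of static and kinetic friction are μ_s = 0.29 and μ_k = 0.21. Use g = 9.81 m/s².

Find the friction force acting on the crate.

f ≈ 11.4 N (up the incline)

The horizontal push has a component P sin θ into the surface, so N = m g cos θ + P sin θ = 221.1 + 25.43 = 246.5 N.
Parallel to the incline: P cos θ − m g sin θ = 69.49 − 80.91 = -11.42 N; the friction needed to balance this is 11.42 N acting up the slope.
Maximum static friction: μ_s N = 0.29 × 246.5 = 71.49 N.
Since 11.42 N is within the 71.49 N limit, the crate stays put and friction is exactly 11.4 N.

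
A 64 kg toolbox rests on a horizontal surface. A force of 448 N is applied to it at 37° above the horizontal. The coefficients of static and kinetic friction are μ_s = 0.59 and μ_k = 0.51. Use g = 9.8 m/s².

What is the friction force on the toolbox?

f ≈ 182 N

The vertical component of P reduces the normal force: N = m g − P sin α = 627.2 − 269.6 = 357.6 N.
For equilibrium, f = P cos α = 448×cos 37° = 357.8 N.
The static-friction limit is μ_s N = 211 N.
357.8 > 211 N → the toolbox slides; f = μ_k N = 0.51×357.6 = 182 N.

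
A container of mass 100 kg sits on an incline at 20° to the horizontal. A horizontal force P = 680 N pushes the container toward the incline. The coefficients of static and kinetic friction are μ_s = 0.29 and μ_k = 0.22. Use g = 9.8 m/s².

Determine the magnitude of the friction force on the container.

The horizontal push has a component P sin θ into the surface, so N = m g cos θ + P sin θ = 920.9 + 232.6 = 1153 N.
Along the incline, the net driving force (taking up-slope positive) is P cos θ − m g sin θ = 639 − 335.2 = 303.8 N, so equilibrium requires friction f = -303.8 N (down-slope).
Maximum static friction: μ_s N = 0.29 × 1153 = 334.5 N.
Since 303.8 N is within the 334.5 N limit, the container stays put and friction is exactly 304 N.

f ≈ 304 N (down the incline)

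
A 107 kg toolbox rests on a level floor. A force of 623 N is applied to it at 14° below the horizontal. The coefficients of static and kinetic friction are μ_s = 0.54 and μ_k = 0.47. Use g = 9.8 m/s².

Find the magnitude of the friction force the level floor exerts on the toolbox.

f ≈ 604 N

Vertical equilibrium gives N = m g + P sin α = 1199 N.
For equilibrium, f = P cos α = 623×cos 14° = 604.5 N.
μ_s N = 0.54 × 1199 = 647.6 N.
Since 604.5 N does not exceed the limit, the toolbox stays at rest and f = 604 N.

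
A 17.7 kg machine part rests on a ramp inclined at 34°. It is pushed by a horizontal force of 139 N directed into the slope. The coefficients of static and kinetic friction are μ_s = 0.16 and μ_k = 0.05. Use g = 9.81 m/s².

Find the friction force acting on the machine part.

Normal direction: N = m g cos θ + P sin θ = 221.7 N.
Along the incline, the net driving force (taking up-slope positive) is P cos θ − m g sin θ = 115.2 − 97.1 = 18.14 N, so equilibrium requires friction f = -18.14 N (down-slope).
Maximum static friction: μ_s N = 0.16 × 221.7 = 35.47 N.
Since 18.14 N is within the 35.47 N limit, the machine part stays put and friction is exactly 18.1 N.

f ≈ 18.1 N (down the incline)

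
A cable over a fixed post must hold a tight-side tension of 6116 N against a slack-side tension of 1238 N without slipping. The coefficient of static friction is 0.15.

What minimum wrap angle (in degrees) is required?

T₂/T₁ = e^{μβ} → β = ln(T₂/T₁)/μ.
β = ln(6116/1238)/0.15 = 1.597/0.15 = 10.65 rad.
In degrees: β = 10.65 × 180/π = 610°.

β_min ≈ 610°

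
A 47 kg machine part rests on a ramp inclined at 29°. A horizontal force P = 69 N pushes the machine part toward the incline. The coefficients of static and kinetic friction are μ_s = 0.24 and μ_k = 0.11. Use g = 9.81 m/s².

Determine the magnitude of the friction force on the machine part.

Normal direction: N = m g cos θ + P sin θ = 436.7 N.
Parallel to the incline: P cos θ − m g sin θ = 60.35 − 223.5 = -163.2 N; the friction needed to balance this is 163.2 N acting up the slope.
The limit of static friction is μ_s N = 104.8 N.
The required 163.2 N exceeds the static limit, so the machine part slides down-slope and f = μ_k N = 0.11×436.7 = 48 N.

f ≈ 48 N (up the incline)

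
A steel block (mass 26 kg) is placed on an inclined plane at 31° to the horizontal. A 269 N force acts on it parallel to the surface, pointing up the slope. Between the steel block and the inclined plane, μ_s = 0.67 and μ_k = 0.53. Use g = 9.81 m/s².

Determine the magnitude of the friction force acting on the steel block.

Normal force: N = m g cos θ = 26 × 9.81 × cos 31° = 218.6 N.
Parallel to the incline, ΣF = 0 gives f = m g sin θ − P = 131.4 − 269 = -137.6 N (up-slope positive).
Static friction can supply at most μ_s N = 146.5 N.
Since |-137.6| ≤ 146.5 N, static friction is sufficient; f equals the required value, not μ_s N.

f ≈ 138 N (down the incline)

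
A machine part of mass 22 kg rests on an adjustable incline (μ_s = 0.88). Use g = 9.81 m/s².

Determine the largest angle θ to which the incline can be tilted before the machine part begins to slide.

θ_max ≈ 41.3°

At the slip threshold, m g sin θ = μ_s · m g cos θ, so tan θ = μ_s.
θ_max = arctan(0.88) = 41.3°.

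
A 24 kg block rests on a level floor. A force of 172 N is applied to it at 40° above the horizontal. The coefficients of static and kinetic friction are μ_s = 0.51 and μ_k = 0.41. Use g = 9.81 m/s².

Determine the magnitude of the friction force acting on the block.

f ≈ 51.2 N

The vertical component of P reduces the normal force: N = m g − P sin α = 235.4 − 110.6 = 124.9 N.
The horizontal driving force is P cos α = 131.8 N, so equilibrium needs friction f = 131.8 N.
The static-friction limit is μ_s N = 63.69 N.
The required friction exceeds μ_s N, so the block moves and f = μ_k N = 51.2 N.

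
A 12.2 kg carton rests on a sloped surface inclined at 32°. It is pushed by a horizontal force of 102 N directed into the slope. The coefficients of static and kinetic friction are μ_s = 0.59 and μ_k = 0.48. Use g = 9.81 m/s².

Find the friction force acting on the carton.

Resolve perpendicular to the incline: N = m g cos θ + P sin θ = 12.2×9.81×cos 32° + 102×sin 32° = 155.5 N.
Along the incline, the net driving force (taking up-slope positive) is P cos θ − m g sin θ = 86.5 − 63.42 = 23.08 N, so equilibrium requires friction f = -23.08 N (down-slope).
Maximum static friction: μ_s N = 0.59 × 155.5 = 91.77 N.
Since 23.08 N is within the 91.77 N limit, the carton stays put and friction is exactly 23.1 N.

f ≈ 23.1 N (down the incline)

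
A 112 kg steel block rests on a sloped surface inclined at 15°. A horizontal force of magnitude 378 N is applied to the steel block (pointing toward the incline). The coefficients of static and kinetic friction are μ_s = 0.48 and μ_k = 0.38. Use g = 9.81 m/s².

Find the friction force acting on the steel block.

The horizontal push has a component P sin θ into the surface, so N = m g cos θ + P sin θ = 1061 + 97.83 = 1159 N.
Along the incline, the net driving force (taking up-slope positive) is P cos θ − m g sin θ = 365.1 − 284.4 = 80.75 N, so equilibrium requires friction f = -80.75 N (down-slope).
The limit of static friction is μ_s N = 556.4 N.
Since 80.75 N is within the 556.4 N limit, the steel block stays put and friction is exactly 80.8 N.

f ≈ 80.8 N (down the incline)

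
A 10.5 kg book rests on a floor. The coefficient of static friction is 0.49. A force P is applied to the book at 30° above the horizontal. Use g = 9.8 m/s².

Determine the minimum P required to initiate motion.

P ≈ 45.4 N

N = m g − P sin α (the pull lifts the book).
At impending slip, P cos α = μ_s N = μ_s (m g − P sin α).
Solving: P (cos α + μ_s sin α) = μ_s m g → P = 0.49×103/(cos 30° + 0.49 sin 30°) = 50.4/1.111 = 45.4 N.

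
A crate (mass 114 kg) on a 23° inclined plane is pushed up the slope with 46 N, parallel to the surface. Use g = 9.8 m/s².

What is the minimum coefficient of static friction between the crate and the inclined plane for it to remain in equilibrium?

N = m g cos θ = 1028 N.
Friction must make up the shortfall along the incline: f = m g sin θ − P = 436.5 − 46 = 390.5 N.
At the threshold f = μ_s N, so μ_s,min = 390.5/1028 = 0.38.

μ_s,min ≈ 0.38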